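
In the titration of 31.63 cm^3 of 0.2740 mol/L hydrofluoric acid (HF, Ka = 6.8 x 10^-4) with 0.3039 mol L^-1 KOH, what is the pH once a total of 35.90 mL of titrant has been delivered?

12.52

n(acid) = 0.2740 x 0.03163 = 0.008667 mol; n(KOH) added = 0.3039 x 0.03590 = 0.01091 mol.
Base is in excess by 0.01091 - 0.008667 = 0.002243 mol in a total volume of 0.06753 L.
[OH^-] = 0.002243/0.06753 = 0.03322 M, so pOH = 1.48 and pH = 14.00 - 1.48 = 12.52.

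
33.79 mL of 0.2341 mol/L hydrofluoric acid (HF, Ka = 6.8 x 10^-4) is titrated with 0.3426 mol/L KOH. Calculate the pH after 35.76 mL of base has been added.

12.80

n(acid) = 0.2341 x 0.03379 = 0.007910 mol; n(KOH) added = 0.3426 x 0.03576 = 0.01225 mol.
Base is in excess by 0.01225 - 0.007910 = 0.004341 mol in a total volume of 0.06955 L.
[OH^-] = 0.004341/0.06955 = 0.06242 M, so pOH = 1.20 and pH = 14.00 - 1.20 = 12.80.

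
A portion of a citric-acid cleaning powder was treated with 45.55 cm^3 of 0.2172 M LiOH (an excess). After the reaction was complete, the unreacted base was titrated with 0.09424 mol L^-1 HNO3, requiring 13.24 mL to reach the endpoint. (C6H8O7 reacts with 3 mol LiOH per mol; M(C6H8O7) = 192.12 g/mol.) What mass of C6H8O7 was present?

Total n(LiOH) added = 0.2172 x 0.04555 = 0.009893 mol.
n(HNO3) used = 0.09424 x 0.01324 = 0.001248 mol, which equals the excess n(LiOH).
So n(LiOH) consumed by the sample = 0.009893 - 0.001248 = 0.008646 mol.
n(C6H8O7) = 0.008646 / 3 = 0.002882 mol.
mass = 0.002882 mol x 192.12 g/mol = 0.554 g.

0.554 g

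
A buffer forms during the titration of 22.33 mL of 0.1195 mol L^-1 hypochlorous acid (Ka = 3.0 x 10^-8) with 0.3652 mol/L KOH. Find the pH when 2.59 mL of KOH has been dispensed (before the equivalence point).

7.26

Initial n(HClO) = 0.1195 x 0.02233 = 0.002668 mol.
n(KOH) added = 0.3652 x 0.002590 = 0.0009459 mol, converting that many moles of HClO to ClO-.
Remaining n(HClO) = 0.001723 mol; n(ClO-) = 0.0009459 mol.
By Henderson-Hasselbalch, pH = pKa + log([A^-]/[HA]) = 7.52 + log(0.0009459/0.001723) = 7.52 + (-0.26) = 7.26.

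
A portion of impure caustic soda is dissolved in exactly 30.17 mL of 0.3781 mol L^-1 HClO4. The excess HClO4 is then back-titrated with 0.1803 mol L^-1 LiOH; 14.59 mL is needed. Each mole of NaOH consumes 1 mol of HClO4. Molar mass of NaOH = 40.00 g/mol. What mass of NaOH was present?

0.351 g

Total n(HClO4) added = 0.3781 x 0.03017 = 0.01141 mol.
n(LiOH) used = 0.1803 x 0.01459 = 0.002631 mol, which equals the excess n(HClO4).
So n(HClO4) consumed by the sample = 0.01141 - 0.002631 = 0.008777 mol.
n(NaOH) = 0.008777 / 1 = 0.008777 mol.
mass = 0.008777 mol x 40.00 g/mol = 0.351 g.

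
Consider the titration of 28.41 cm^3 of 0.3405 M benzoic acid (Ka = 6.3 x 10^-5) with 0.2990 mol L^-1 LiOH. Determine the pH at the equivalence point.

8.70

n(C6H5COOH) = 0.3405 x 0.02841 = 0.009674 mol; V(LiOH) at equivalence = 0.009674/0.2990 = 0.03235 L.
At equivalence all the acid is converted to C6H5COO-; total volume = 0.02841 + 0.03235 = 0.06076 L, so [C6H5COO-] = 0.009674/0.06076 = 0.1592 M.
Kb = Kw/Ka = 1.0e-14 / 6.3 x 10^-5 = 1.59e-10.
[OH^-] = sqrt(Kb x [C6H5COO-]) = sqrt(1.59e-10 x 0.1592) = 5.03e-6 M.
pOH = 5.30, so pH = 14.00 - 5.30 = 8.70.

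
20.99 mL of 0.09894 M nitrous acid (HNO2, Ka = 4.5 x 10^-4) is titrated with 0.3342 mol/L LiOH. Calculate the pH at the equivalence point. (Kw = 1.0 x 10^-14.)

n(HNO2) = 0.09894 x 0.02099 = 0.002077 mol; V(LiOH) at equivalence = 0.002077/0.3342 = 0.006214 L.
At equivalence all the acid is converted to NO2-; total volume = 0.02099 + 0.006214 = 0.02720 L, so [NO2-] = 0.002077/0.02720 = 0.07634 M.
Kb = Kw/Ka = 1.0e-14 / 4.5 x 10^-4 = 2.22e-11.
[OH^-] = sqrt(Kb x [NO2-]) = sqrt(2.22e-11 x 0.07634) = 1.30e-6 M.
pOH = 5.89, so pH = 14.00 - 5.89 = 8.11.

8.11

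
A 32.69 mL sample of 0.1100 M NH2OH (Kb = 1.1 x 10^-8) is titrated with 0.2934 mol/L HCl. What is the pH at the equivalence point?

n(NH2OH) = 0.1100 x 0.03269 = 0.003596 mol; V(HCl) at equivalence = 0.003596/0.2934 = 0.01226 L.
At equivalence the base is fully converted to NH3OH+; total volume = 0.04495 L, so [NH3OH+] = 0.003596/0.04495 = 0.08000 M.
Ka(NH3OH+) = Kw/Kb = 1.0e-14 / 1.1 x 10^-8 = 9.09e-7.
[H^+] = sqrt(Ka x [NH3OH+]) = sqrt(9.09e-7 x 0.08000) = 0.000270 M.
pH = -log(0.000270) = 3.57.

3.57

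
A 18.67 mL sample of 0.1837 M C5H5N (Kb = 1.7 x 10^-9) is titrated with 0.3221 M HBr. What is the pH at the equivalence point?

3.08

n(C5H5N) = 0.1837 x 0.01867 = 0.003430 mol; V(HBr) at equivalence = 0.003430/0.3221 = 0.01065 L.
At equivalence the base is fully converted to C5H5NH+; total volume = 0.02932 L, so [C5H5NH+] = 0.003430/0.02932 = 0.1170 M.
Ka(C5H5NH+) = Kw/Kb = 1.0e-14 / 1.7 x 10^-9 = 5.88e-6.
[H^+] = sqrt(Ka x [C5H5NH+]) = sqrt(5.88e-6 x 0.1170) = 0.000830 M.
pH = -log(0.000830) = 3.08.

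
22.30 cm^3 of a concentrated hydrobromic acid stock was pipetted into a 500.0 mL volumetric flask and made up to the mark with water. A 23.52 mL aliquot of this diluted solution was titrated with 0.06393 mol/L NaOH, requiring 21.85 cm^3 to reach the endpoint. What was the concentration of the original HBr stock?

1.33 M

n(NaOH) = 0.06393 x 0.02185 = 0.001397 mol.
n(HBr) in the aliquot = 0.001397 mol.
[diluted HBr] = 0.001397 / 0.02352 = 0.05939 M.
Dilution factor = 500.0/22.30 = 22.42, so [stock] = 0.05939 x 22.42 = 1.33 M.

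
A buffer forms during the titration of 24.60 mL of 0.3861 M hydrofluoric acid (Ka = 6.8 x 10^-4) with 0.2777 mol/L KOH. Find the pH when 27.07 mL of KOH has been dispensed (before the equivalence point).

3.75

Initial n(HF) = 0.3861 x 0.02460 = 0.009498 mol.
n(KOH) added = 0.2777 x 0.02707 = 0.007517 mol, converting that many moles of HF to F-.
Remaining n(HF) = 0.001981 mol; n(F-) = 0.007517 mol.
By Henderson-Hasselbalch, pH = pKa + log([A^-]/[HA]) = 3.17 + log(0.007517/0.001981) = 3.17 + (+0.58) = 3.75.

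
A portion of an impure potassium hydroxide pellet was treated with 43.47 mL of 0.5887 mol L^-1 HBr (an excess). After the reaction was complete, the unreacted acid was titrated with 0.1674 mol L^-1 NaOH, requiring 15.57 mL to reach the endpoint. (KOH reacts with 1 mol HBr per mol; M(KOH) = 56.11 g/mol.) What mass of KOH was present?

1.29 g

Total n(HBr) added = 0.5887 x 0.04347 = 0.02559 mol.
n(NaOH) used = 0.1674 x 0.01557 = 0.002606 mol, which equals the excess n(HBr).
So n(HBr) consumed by the sample = 0.02559 - 0.002606 = 0.02298 mol.
n(KOH) = 0.02298 / 1 = 0.02298 mol.
mass = 0.02298 mol x 56.11 g/mol = 1.29 g.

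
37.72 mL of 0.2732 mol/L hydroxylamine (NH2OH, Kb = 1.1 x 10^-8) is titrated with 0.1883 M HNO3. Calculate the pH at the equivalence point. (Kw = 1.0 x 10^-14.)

3.50

n(NH2OH) = 0.2732 x 0.03772 = 0.01031 mol; V(HNO3) at equivalence = 0.01031/0.1883 = 0.05473 L.
At equivalence the base is fully converted to NH3OH+; total volume = 0.09245 L, so [NH3OH+] = 0.01031/0.09245 = 0.1115 M.
Ka(NH3OH+) = Kw/Kb = 1.0e-14 / 1.1 x 10^-8 = 9.09e-7.
[H^+] = sqrt(Ka x [NH3OH+]) = sqrt(9.09e-7 x 0.1115) = 0.000318 M.
pH = -log(0.000318) = 3.50.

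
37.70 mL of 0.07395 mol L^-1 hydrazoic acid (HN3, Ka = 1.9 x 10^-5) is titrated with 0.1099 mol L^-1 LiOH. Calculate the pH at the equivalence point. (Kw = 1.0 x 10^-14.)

8.68

n(HN3) = 0.07395 x 0.03770 = 0.002788 mol; V(LiOH) at equivalence = 0.002788/0.1099 = 0.02537 L.
At equivalence all the acid is converted to N3-; total volume = 0.03770 + 0.02537 = 0.06307 L, so [N3-] = 0.002788/0.06307 = 0.04421 M.
Kb = Kw/Ka = 1.0e-14 / 1.9 x 10^-5 = 5.26e-10.
[OH^-] = sqrt(Kb x [N3-]) = sqrt(5.26e-10 x 0.04421) = 4.82e-6 M.
pOH = 5.32, so pH = 14.00 - 5.32 = 8.68.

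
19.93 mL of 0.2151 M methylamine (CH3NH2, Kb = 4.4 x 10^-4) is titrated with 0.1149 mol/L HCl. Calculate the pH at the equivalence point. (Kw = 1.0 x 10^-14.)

n(CH3NH2) = 0.2151 x 0.01993 = 0.004287 mol; V(HCl) at equivalence = 0.004287/0.1149 = 0.03731 L.
At equivalence the base is fully converted to CH3NH3+; total volume = 0.05724 L, so [CH3NH3+] = 0.004287/0.05724 = 0.07489 M.
Ka(CH3NH3+) = Kw/Kb = 1.0e-14 / 4.4 x 10^-4 = 2.27e-11.
[H^+] = sqrt(Ka x [CH3NH3+]) = sqrt(2.27e-11 x 0.07489) = 1.30e-6 M.
pH = -log(1.30e-6) = 5.88.

5.88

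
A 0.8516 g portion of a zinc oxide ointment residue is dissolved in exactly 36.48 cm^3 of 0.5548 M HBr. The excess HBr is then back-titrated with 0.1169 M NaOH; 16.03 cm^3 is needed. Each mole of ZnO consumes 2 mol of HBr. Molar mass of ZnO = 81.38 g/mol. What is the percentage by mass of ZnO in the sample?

87.8%

Total n(HBr) added = 0.5548 x 0.03648 = 0.02024 mol.
n(NaOH) used = 0.1169 x 0.01603 = 0.001874 mol, which equals the excess n(HBr).
So n(HBr) consumed by the sample = 0.02024 - 0.001874 = 0.01837 mol.
n(ZnO) = 0.01837 / 2 = 0.009183 mol.
mass ZnO = 0.009183 x 81.38 = 0.7473 g, so %ZnO = 0.7473/0.8516 x 100 = 87.8%.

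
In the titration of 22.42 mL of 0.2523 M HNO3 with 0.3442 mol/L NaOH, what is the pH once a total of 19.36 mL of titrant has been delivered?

12.38

n(acid) = 0.2523 x 0.02242 = 0.005657 mol; n(NaOH) added = 0.3442 x 0.01936 = 0.006664 mol.
Base is in excess by 0.006664 - 0.005657 = 0.001007 mol in a total volume of 0.04178 L.
[OH^-] = 0.001007/0.04178 = 0.02411 M, so pOH = 1.62 and pH = 14.00 - 1.62 = 12.38.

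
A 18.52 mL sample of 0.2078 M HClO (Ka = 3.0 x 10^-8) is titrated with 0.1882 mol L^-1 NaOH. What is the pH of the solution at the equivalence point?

n(HClO) = 0.2078 x 0.01852 = 0.003848 mol; V(NaOH) at equivalence = 0.003848/0.1882 = 0.02045 L.
At equivalence all the acid is converted to ClO-; total volume = 0.01852 + 0.02045 = 0.03897 L, so [ClO-] = 0.003848/0.03897 = 0.09876 M.
Kb = Kw/Ka = 1.0e-14 / 3.0 x 10^-8 = 3.33e-7.
[OH^-] = sqrt(Kb x [ClO-]) = sqrt(3.33e-7 x 0.09876) = 0.000181 M.
pOH = 3.74, so pH = 14.00 - 3.74 = 10.26.

10.26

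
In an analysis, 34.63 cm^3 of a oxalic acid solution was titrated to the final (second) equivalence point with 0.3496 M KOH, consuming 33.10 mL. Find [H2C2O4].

n(KOH) = 0.3496 x 0.03310 = 0.01157 mol.
At the final (second) equivalence point, 2 mol OH^- react per mol H2C2O4, so n(H2C2O4) = 0.01157 / 2 = 0.005786 mol.
[H2C2O4] = 0.005786 / 0.03463 L = 0.167 M.

0.167 M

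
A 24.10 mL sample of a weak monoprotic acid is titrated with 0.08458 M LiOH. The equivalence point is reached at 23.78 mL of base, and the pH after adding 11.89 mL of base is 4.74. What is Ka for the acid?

11.89 mL is half of the equivalence volume, so this is the half-equivalence point where [HA] = [A^-].
At half-equivalence pH = pKa, so pKa = 4.74.
Ka = 10^(-4.74) = 1.8 x 10^-5.

1.8 x 10^-5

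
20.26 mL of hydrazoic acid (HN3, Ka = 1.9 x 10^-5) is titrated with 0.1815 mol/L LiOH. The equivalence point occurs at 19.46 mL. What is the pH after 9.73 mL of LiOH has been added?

9.73 mL is exactly half the equivalence volume (19.46/2), i.e. the half-equivalence point.
There, n(HA) = n(A^-), so pH = pKa = -log(1.9 x 10^-5) = 4.72.

4.72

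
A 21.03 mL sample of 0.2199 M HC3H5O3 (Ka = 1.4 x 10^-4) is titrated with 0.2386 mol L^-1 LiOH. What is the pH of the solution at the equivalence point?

n(HC3H5O3) = 0.2199 x 0.02103 = 0.004624 mol; V(LiOH) at equivalence = 0.004624/0.2386 = 0.01938 L.
At equivalence all the acid is converted to C3H5O3-; total volume = 0.02103 + 0.01938 = 0.04041 L, so [C3H5O3-] = 0.004624/0.04041 = 0.1144 M.
Kb = Kw/Ka = 1.0e-14 / 1.4 x 10^-4 = 7.14e-11.
[OH^-] = sqrt(Kb x [C3H5O3-]) = sqrt(7.14e-11 x 0.1144) = 2.86e-6 M.
pOH = 5.54, so pH = 14.00 - 5.54 = 8.46.

8.46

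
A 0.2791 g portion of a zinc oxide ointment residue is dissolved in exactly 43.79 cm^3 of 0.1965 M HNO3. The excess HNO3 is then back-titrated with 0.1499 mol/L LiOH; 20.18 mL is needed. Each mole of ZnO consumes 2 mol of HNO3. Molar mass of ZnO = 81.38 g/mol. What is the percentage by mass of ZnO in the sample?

81.3%

Total n(HNO3) added = 0.1965 x 0.04379 = 0.008605 mol.
n(LiOH) used = 0.1499 x 0.02018 = 0.003025 mol, which equals the excess n(HNO3).
So n(HNO3) consumed by the sample = 0.008605 - 0.003025 = 0.005580 mol.
n(ZnO) = 0.005580 / 2 = 0.002790 mol.
mass ZnO = 0.002790 x 81.38 = 0.2270 g, so %ZnO = 0.2270/0.2791 x 100 = 81.3%.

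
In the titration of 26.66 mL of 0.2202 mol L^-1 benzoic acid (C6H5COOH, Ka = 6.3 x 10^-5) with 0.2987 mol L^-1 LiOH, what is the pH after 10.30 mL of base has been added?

Initial n(C6H5COOH) = 0.2202 x 0.02666 = 0.005871 mol.
n(LiOH) added = 0.2987 x 0.01030 = 0.003077 mol, converting that many moles of C6H5COOH to C6H5COO-.
Remaining n(C6H5COOH) = 0.002794 mol; n(C6H5COO-) = 0.003077 mol.
By Henderson-Hasselbalch, pH = pKa + log([A^-]/[HA]) = 4.20 + log(0.003077/0.002794) = 4.20 + (+0.04) = 4.24.

4.24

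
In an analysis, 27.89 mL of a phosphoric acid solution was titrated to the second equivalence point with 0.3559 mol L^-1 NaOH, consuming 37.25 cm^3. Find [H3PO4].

0.238 M

n(NaOH) = 0.3559 x 0.03725 = 0.01326 mol.
At the second equivalence point, 2 mol OH^- react per mol H3PO4, so n(H3PO4) = 0.01326 / 2 = 0.006629 mol.
[H3PO4] = 0.006629 / 0.02789 L = 0.238 M.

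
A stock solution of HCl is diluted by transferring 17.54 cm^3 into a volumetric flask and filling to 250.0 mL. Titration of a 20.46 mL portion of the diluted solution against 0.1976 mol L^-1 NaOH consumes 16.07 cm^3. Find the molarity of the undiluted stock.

2.21 M

n(NaOH) = 0.1976 x 0.01607 = 0.003175 mol.
n(HCl) in the aliquot = 0.003175 mol.
[diluted HCl] = 0.003175 / 0.02046 = 0.1552 M.
Dilution factor = 250.0/17.54 = 14.25, so [stock] = 0.1552 x 14.25 = 2.21 M.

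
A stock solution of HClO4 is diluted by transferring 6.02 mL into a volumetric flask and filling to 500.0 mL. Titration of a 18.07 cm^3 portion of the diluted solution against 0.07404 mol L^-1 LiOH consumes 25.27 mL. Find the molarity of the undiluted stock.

8.60 M

n(LiOH) = 0.07404 x 0.02527 = 0.001871 mol.
n(HClO4) in the aliquot = 0.001871 mol.
[diluted HClO4] = 0.001871 / 0.01807 = 0.1035 M.
Dilution factor = 500.0/6.020 = 83.06, so [stock] = 0.1035 x 83.06 = 8.60 M.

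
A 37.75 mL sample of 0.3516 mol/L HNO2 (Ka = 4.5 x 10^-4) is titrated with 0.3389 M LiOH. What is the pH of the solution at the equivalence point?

n(HNO2) = 0.3516 x 0.03775 = 0.01327 mol; V(LiOH) at equivalence = 0.01327/0.3389 = 0.03916 L.
At equivalence all the acid is converted to NO2-; total volume = 0.03775 + 0.03916 = 0.07691 L, so [NO2-] = 0.01327/0.07691 = 0.1726 M.
Kb = Kw/Ka = 1.0e-14 / 4.5 x 10^-4 = 2.22e-11.
[OH^-] = sqrt(Kb x [NO2-]) = sqrt(2.22e-11 x 0.1726) = 1.96e-6 M.
pOH = 5.71, so pH = 14.00 - 5.71 = 8.29.

8.29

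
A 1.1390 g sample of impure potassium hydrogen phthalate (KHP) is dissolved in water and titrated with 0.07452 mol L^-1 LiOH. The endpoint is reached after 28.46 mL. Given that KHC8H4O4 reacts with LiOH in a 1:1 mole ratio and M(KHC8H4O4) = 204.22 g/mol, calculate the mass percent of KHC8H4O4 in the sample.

n(LiOH) = 0.07452 x 0.02846 = 0.002121 mol.
n(KHC8H4O4) = 0.002121 / 1 = 0.002121 mol.
mass of KHC8H4O4 = 0.002121 x 204.22 = 0.4331 g.
% purity = 0.4331 / 1.1390 x 100 = 38.0%.

38.0%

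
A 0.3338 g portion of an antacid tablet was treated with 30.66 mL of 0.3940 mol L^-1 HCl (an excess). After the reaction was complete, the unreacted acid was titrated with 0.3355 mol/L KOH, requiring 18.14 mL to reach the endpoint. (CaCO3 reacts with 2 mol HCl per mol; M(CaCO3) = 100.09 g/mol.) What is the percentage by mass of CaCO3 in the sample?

89.9%

Total n(HCl) added = 0.3940 x 0.03066 = 0.01208 mol.
n(KOH) used = 0.3355 x 0.01814 = 0.006086 mol, which equals the excess n(HCl).
So n(HCl) consumed by the sample = 0.01208 - 0.006086 = 0.005994 mol.
n(CaCO3) = 0.005994 / 2 = 0.002997 mol.
mass CaCO3 = 0.002997 x 100.09 = 0.3000 g, so %CaCO3 = 0.3000/0.3338 x 100 = 89.9%.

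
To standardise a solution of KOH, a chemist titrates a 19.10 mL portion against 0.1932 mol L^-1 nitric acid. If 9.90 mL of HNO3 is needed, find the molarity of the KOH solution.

n(HNO3) delivered = 0.1932 x 0.009900 = 0.001913 mol.
For a 1:1 reaction, n(KOH) = 0.001913 mol.
[KOH] = 0.001913 mol / 0.01910 L = 0.100 M.

0.100 M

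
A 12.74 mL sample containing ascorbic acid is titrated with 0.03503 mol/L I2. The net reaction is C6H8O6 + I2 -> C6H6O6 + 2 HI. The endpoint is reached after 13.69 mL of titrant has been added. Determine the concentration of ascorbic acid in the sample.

n(I2) = 0.03503 x 0.01369 = 0.0004796 mol.
From the balanced equation, 1 mol I2 reacts with 1 mol ascorbic acid, so n(ascorbic acid) = 0.0004796 x 1/1 = 0.0004796 mol.
[ascorbic acid] = 0.0004796 / 0.01274 L = 0.0376 M.

0.0376 M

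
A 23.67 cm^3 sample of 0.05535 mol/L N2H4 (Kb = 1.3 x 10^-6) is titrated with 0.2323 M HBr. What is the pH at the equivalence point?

4.73

n(N2H4) = 0.05535 x 0.02367 = 0.001310 mol; V(HBr) at equivalence = 0.001310/0.2323 = 0.005640 L.
At equivalence the base is fully converted to N2H5+; total volume = 0.02931 L, so [N2H5+] = 0.001310/0.02931 = 0.04470 M.
Ka(N2H5+) = Kw/Kb = 1.0e-14 / 1.3 x 10^-6 = 7.69e-9.
[H^+] = sqrt(Ka x [N2H5+]) = sqrt(7.69e-9 x 0.04470) = 1.85e-5 M.
pH = -log(1.85e-5) = 4.73.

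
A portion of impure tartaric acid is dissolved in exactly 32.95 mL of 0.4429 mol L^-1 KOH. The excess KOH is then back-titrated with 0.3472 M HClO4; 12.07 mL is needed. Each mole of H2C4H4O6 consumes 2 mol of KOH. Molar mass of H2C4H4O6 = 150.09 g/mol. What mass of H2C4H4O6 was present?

Total n(KOH) added = 0.4429 x 0.03295 = 0.01459 mol.
n(HClO4) used = 0.3472 x 0.01207 = 0.004191 mol, which equals the excess n(KOH).
So n(KOH) consumed by the sample = 0.01459 - 0.004191 = 0.01040 mol.
n(H2C4H4O6) = 0.01040 / 2 = 0.005201 mol.
mass = 0.005201 mol x 150.09 g/mol = 0.781 g.

0.781 g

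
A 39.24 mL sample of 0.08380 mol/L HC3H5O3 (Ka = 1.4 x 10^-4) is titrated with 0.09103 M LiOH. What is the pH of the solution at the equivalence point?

n(HC3H5O3) = 0.08380 x 0.03924 = 0.003288 mol; V(LiOH) at equivalence = 0.003288/0.09103 = 0.03612 L.
At equivalence all the acid is converted to C3H5O3-; total volume = 0.03924 + 0.03612 = 0.07536 L, so [C3H5O3-] = 0.003288/0.07536 = 0.04363 M.
Kb = Kw/Ka = 1.0e-14 / 1.4 x 10^-4 = 7.14e-11.
[OH^-] = sqrt(Kb x [C3H5O3-]) = sqrt(7.14e-11 x 0.04363) = 1.77e-6 M.
pOH = 5.75, so pH = 14.00 - 5.75 = 8.25.

8.25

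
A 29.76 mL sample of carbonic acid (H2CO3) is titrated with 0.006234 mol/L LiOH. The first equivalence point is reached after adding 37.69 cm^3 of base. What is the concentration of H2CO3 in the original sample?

0.00790 M

n(LiOH) = 0.006234 x 0.03769 = 0.0002350 mol.
At the first equivalence point, 1 mol OH^- react per mol H2CO3, so n(H2CO3) = 0.0002350 / 1 = 0.0002350 mol.
[H2CO3] = 0.0002350 / 0.02976 L = 0.00790 M.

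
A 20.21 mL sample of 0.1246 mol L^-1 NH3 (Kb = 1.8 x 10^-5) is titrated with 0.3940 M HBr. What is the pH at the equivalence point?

5.14

n(NH3) = 0.1246 x 0.02021 = 0.002518 mol; V(HBr) at equivalence = 0.002518/0.3940 = 0.006391 L.
At equivalence the base is fully converted to NH4+; total volume = 0.02660 L, so [NH4+] = 0.002518/0.02660 = 0.09466 M.
Ka(NH4+) = Kw/Kb = 1.0e-14 / 1.8 x 10^-5 = 5.56e-10.
[H^+] = sqrt(Ka x [NH4+]) = sqrt(5.56e-10 x 0.09466) = 7.25e-6 M.
pH = -log(7.25e-6) = 5.14.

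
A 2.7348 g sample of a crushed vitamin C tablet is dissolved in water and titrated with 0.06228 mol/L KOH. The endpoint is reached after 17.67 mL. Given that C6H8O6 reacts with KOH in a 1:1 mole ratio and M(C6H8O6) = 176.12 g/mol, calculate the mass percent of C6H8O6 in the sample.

7.09%

n(KOH) = 0.06228 x 0.01767 = 0.001100 mol.
n(C6H8O6) = 0.001100 / 1 = 0.001100 mol.
mass of C6H8O6 = 0.001100 x 176.12 = 0.1938 g.
% purity = 0.1938 / 2.7348 x 100 = 7.09%.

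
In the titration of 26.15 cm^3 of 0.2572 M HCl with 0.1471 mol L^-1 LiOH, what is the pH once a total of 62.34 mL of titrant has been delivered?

12.44

n(acid) = 0.2572 x 0.02615 = 0.006726 mol; n(LiOH) added = 0.1471 x 0.06234 = 0.009170 mol.
Base is in excess by 0.009170 - 0.006726 = 0.002444 mol in a total volume of 0.08849 L.
[OH^-] = 0.002444/0.08849 = 0.02762 M, so pOH = 1.56 and pH = 14.00 - 1.56 = 12.44.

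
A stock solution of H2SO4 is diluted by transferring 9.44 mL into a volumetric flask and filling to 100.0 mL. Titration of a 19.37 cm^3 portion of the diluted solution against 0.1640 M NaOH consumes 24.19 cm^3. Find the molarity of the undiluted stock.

n(NaOH) = 0.1640 x 0.02419 = 0.003967 mol.
n(H2SO4) in the aliquot = 0.003967 x 1/2 = 0.001984 mol.
[diluted H2SO4] = 0.001984 / 0.01937 = 0.1024 M.
Dilution factor = 100.0/9.440 = 10.59, so [stock] = 0.1024 x 10.59 = 1.08 M.

1.08 M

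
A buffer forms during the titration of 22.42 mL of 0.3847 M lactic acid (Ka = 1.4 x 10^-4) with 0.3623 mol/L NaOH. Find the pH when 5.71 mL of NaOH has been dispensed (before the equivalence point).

Initial n(HC3H5O3) = 0.3847 x 0.02242 = 0.008625 mol.
n(NaOH) added = 0.3623 x 0.005710 = 0.002069 mol, converting that many moles of HC3H5O3 to C3H5O3-.
Remaining n(HC3H5O3) = 0.006556 mol; n(C3H5O3-) = 0.002069 mol.
By Henderson-Hasselbalch, pH = pKa + log([A^-]/[HA]) = 3.85 + log(0.002069/0.006556) = 3.85 + (-0.50) = 3.35.

3.35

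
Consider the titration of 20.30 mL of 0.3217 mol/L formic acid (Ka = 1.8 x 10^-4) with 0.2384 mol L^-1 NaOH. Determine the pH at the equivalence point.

n(HCOOH) = 0.3217 x 0.02030 = 0.006531 mol; V(NaOH) at equivalence = 0.006531/0.2384 = 0.02739 L.
At equivalence all the acid is converted to HCOO-; total volume = 0.02030 + 0.02739 = 0.04769 L, so [HCOO-] = 0.006531/0.04769 = 0.1369 M.
Kb = Kw/Ka = 1.0e-14 / 1.8 x 10^-4 = 5.56e-11.
[OH^-] = sqrt(Kb x [HCOO-]) = sqrt(5.56e-11 x 0.1369) = 2.76e-6 M.
pOH = 5.56, so pH = 14.00 - 5.56 = 8.44.

8.44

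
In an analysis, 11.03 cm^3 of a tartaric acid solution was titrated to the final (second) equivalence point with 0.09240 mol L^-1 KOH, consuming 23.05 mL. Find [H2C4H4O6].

n(KOH) = 0.09240 x 0.02305 = 0.002130 mol.
At the final (second) equivalence point, 2 mol OH^- react per mol H2C4H4O6, so n(H2C4H4O6) = 0.002130 / 2 = 0.001065 mol.
[H2C4H4O6] = 0.001065 / 0.01103 L = 0.0965 M.

0.0965 M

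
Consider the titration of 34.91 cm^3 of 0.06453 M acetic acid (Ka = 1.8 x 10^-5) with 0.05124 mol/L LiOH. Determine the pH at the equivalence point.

8.60

n(CH3COOH) = 0.06453 x 0.03491 = 0.002253 mol; V(LiOH) at equivalence = 0.002253/0.05124 = 0.04396 L.
At equivalence all the acid is converted to CH3COO-; total volume = 0.03491 + 0.04396 = 0.07887 L, so [CH3COO-] = 0.002253/0.07887 = 0.02856 M.
Kb = Kw/Ka = 1.0e-14 / 1.8 x 10^-5 = 5.56e-10.
[OH^-] = sqrt(Kb x [CH3COO-]) = sqrt(5.56e-10 x 0.02856) = 3.98e-6 M.
pOH = 5.40, so pH = 14.00 - 5.40 = 8.60.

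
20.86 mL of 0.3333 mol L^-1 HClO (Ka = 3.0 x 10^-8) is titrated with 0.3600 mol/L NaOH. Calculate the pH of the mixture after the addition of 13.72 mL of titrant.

Initial n(HClO) = 0.3333 x 0.02086 = 0.006953 mol.
n(NaOH) added = 0.3600 x 0.01372 = 0.004939 mol, converting that many moles of HClO to ClO-.
Remaining n(HClO) = 0.002013 mol; n(ClO-) = 0.004939 mol.
By Henderson-Hasselbalch, pH = pKa + log([A^-]/[HA]) = 7.52 + log(0.004939/0.002013) = 7.52 + (+0.39) = 7.91.

7.91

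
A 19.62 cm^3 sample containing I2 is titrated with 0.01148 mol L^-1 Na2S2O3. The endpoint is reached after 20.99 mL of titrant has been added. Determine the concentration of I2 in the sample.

n(Na2S2O3) = 0.01148 x 0.02099 = 0.0002410 mol.
From the balanced equation, 2 mol Na2S2O3 reacts with 1 mol I2, so n(I2) = 0.0002410 x 1/2 = 0.0001205 mol.
[I2] = 0.0001205 / 0.01962 L = 0.00614 M.

0.00614 M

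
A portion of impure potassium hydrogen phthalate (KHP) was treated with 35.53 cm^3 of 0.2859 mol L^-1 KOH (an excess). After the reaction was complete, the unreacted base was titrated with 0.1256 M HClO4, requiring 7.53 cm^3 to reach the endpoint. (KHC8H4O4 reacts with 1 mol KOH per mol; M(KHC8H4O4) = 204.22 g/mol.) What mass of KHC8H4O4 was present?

1.88 g

Total n(KOH) added = 0.2859 x 0.03553 = 0.01016 mol.
n(HClO4) used = 0.1256 x 0.007530 = 0.0009458 mol, which equals the excess n(KOH).
So n(KOH) consumed by the sample = 0.01016 - 0.0009458 = 0.009212 mol.
n(KHC8H4O4) = 0.009212 / 1 = 0.009212 mol.
mass = 0.009212 mol x 204.22 g/mol = 1.88 g.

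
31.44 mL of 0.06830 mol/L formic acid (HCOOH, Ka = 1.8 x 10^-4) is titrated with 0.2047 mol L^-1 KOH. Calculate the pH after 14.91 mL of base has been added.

n(acid) = 0.06830 x 0.03144 = 0.002147 mol; n(KOH) added = 0.2047 x 0.01491 = 0.003052 mol.
Base is in excess by 0.003052 - 0.002147 = 0.0009047 mol in a total volume of 0.04635 L.
[OH^-] = 0.0009047/0.04635 = 0.01952 M, so pOH = 1.71 and pH = 14.00 - 1.71 = 12.29.

12.29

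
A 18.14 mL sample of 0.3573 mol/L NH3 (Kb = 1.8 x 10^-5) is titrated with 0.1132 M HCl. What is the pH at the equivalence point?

5.16

n(NH3) = 0.3573 x 0.01814 = 0.006481 mol; V(HCl) at equivalence = 0.006481/0.1132 = 0.05726 L.
At equivalence the base is fully converted to NH4+; total volume = 0.07540 L, so [NH4+] = 0.006481/0.07540 = 0.08596 M.
Ka(NH4+) = Kw/Kb = 1.0e-14 / 1.8 x 10^-5 = 5.56e-10.
[H^+] = sqrt(Ka x [NH4+]) = sqrt(5.56e-10 x 0.08596) = 6.91e-6 M.
pH = -log(6.91e-6) = 5.16.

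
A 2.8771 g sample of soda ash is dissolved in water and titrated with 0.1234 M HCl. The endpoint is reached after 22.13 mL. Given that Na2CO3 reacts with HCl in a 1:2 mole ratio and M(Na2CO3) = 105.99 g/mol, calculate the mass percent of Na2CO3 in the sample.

n(HCl) = 0.1234 x 0.02213 = 0.002731 mol.
n(Na2CO3) = 0.002731 / 2 = 0.001365 mol.
mass of Na2CO3 = 0.001365 x 105.99 = 0.1447 g.
% purity = 0.1447 / 2.8771 x 100 = 5.03%.

5.03%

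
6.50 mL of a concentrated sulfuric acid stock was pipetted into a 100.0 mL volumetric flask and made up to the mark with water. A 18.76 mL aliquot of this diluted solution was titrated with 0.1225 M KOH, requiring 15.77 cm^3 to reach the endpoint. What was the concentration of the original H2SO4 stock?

n(KOH) = 0.1225 x 0.01577 = 0.001932 mol.
n(H2SO4) in the aliquot = 0.001932 x 1/2 = 0.0009659 mol.
[diluted H2SO4] = 0.0009659 / 0.01876 = 0.05149 M.
Dilution factor = 100.0/6.500 = 15.38, so [stock] = 0.05149 x 15.38 = 0.792 M.

0.792 M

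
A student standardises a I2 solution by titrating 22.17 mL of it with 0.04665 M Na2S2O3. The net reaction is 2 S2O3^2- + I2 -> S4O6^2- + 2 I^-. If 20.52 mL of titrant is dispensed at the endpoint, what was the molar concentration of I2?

0.0216 M

n(Na2S2O3) = 0.04665 x 0.02052 = 0.0009573 mol.
From the balanced equation, 2 mol Na2S2O3 reacts with 1 mol I2, so n(I2) = 0.0009573 x 1/2 = 0.0004786 mol.
[I2] = 0.0004786 / 0.02217 L = 0.0216 M.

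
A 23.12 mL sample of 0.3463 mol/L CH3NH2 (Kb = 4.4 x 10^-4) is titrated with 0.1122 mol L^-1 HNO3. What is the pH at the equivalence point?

5.86

n(CH3NH2) = 0.3463 x 0.02312 = 0.008006 mol; V(HNO3) at equivalence = 0.008006/0.1122 = 0.07136 L.
At equivalence the base is fully converted to CH3NH3+; total volume = 0.09448 L, so [CH3NH3+] = 0.008006/0.09448 = 0.08474 M.
Ka(CH3NH3+) = Kw/Kb = 1.0e-14 / 4.4 x 10^-4 = 2.27e-11.
[H^+] = sqrt(Ka x [CH3NH3+]) = sqrt(2.27e-11 x 0.08474) = 1.39e-6 M.
pH = -log(1.39e-6) = 5.86.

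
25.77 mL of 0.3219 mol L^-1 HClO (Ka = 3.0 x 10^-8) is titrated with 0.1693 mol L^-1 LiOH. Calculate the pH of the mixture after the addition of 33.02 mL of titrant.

7.84

Initial n(HClO) = 0.3219 x 0.02577 = 0.008295 mol.
n(LiOH) added = 0.1693 x 0.03302 = 0.005590 mol, converting that many moles of HClO to ClO-.
Remaining n(HClO) = 0.002705 mol; n(ClO-) = 0.005590 mol.
By Henderson-Hasselbalch, pH = pKa + log([A^-]/[HA]) = 7.52 + log(0.005590/0.002705) = 7.52 + (+0.32) = 7.84.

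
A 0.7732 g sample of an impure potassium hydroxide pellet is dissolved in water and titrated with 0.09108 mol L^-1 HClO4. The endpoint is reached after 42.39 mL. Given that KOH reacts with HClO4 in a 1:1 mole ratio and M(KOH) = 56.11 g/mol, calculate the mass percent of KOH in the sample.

28.0%

n(HClO4) = 0.09108 x 0.04239 = 0.003861 mol.
n(KOH) = 0.003861 / 1 = 0.003861 mol.
mass of KOH = 0.003861 x 56.11 = 0.2166 g.
% purity = 0.2166 / 0.7732 x 100 = 28.0%.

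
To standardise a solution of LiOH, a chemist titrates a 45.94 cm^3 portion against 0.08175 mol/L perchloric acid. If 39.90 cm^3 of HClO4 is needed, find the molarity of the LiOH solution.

n(HClO4) delivered = 0.08175 x 0.03990 = 0.003262 mol.
For a 1:1 reaction, n(LiOH) = 0.003262 mol.
[LiOH] = 0.003262 mol / 0.04594 L = 0.0710 M.

0.0710 M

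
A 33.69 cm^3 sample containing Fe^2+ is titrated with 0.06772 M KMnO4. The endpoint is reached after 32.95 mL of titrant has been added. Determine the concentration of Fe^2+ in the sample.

0.331 M

n(KMnO4) = 0.06772 x 0.03295 = 0.002231 mol.
From the balanced equation, 1 mol KMnO4 reacts with 5 mol Fe^2+, so n(Fe^2+) = 0.002231 x 5/1 = 0.01116 mol.
[Fe^2+] = 0.01116 / 0.03369 L = 0.331 M.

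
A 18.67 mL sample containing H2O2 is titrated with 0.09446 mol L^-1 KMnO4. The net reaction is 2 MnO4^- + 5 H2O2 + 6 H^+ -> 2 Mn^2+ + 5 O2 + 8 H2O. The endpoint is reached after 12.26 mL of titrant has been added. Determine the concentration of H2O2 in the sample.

n(KMnO4) = 0.09446 x 0.01226 = 0.001158 mol.
From the balanced equation, 2 mol KMnO4 reacts with 5 mol H2O2, so n(H2O2) = 0.001158 x 5/2 = 0.002895 mol.
[H2O2] = 0.002895 / 0.01867 L = 0.155 M.

0.155 M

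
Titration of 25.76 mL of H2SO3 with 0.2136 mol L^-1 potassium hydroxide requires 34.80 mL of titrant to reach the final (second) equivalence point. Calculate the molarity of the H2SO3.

n(KOH) = 0.2136 x 0.03480 = 0.007433 mol.
At the final (second) equivalence point, 2 mol OH^- react per mol H2SO3, so n(H2SO3) = 0.007433 / 2 = 0.003717 mol.
[H2SO3] = 0.003717 / 0.02576 L = 0.144 M.

0.144 M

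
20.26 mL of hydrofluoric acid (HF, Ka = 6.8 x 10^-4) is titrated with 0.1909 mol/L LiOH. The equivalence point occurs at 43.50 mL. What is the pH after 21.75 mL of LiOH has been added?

3.17

21.75 mL is exactly half the equivalence volume (43.50/2), i.e. the half-equivalence point.
There, n(HA) = n(A^-), so pH = pKa = -log(6.8 x 10^-4) = 3.17.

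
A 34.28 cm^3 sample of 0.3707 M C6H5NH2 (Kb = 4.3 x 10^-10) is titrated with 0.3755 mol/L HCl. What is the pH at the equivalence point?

n(C6H5NH2) = 0.3707 x 0.03428 = 0.01271 mol; V(HCl) at equivalence = 0.01271/0.3755 = 0.03384 L.
At equivalence the base is fully converted to C6H5NH3+; total volume = 0.06812 L, so [C6H5NH3+] = 0.01271/0.06812 = 0.1865 M.
Ka(C6H5NH3+) = Kw/Kb = 1.0e-14 / 4.3 x 10^-10 = 2.33e-5.
[H^+] = sqrt(Ka x [C6H5NH3+]) = sqrt(2.33e-5 x 0.1865) = 0.00208 M.
pH = -log(0.00208) = 2.68.

2.68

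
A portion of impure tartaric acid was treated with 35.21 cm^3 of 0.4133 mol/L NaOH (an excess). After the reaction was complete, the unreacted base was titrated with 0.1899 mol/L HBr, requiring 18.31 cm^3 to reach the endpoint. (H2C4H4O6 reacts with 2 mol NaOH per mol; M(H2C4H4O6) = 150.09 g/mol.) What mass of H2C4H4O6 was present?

0.831 g

Total n(NaOH) added = 0.4133 x 0.03521 = 0.01455 mol.
n(HBr) used = 0.1899 x 0.01831 = 0.003477 mol, which equals the excess n(NaOH).
So n(NaOH) consumed by the sample = 0.01455 - 0.003477 = 0.01108 mol.
n(H2C4H4O6) = 0.01108 / 2 = 0.005538 mol.
mass = 0.005538 mol x 150.09 g/mol = 0.831 g.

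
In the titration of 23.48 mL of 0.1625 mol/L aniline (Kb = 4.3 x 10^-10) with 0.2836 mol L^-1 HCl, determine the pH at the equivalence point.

2.81

n(C6H5NH2) = 0.1625 x 0.02348 = 0.003816 mol; V(HCl) at equivalence = 0.003816/0.2836 = 0.01345 L.
At equivalence the base is fully converted to C6H5NH3+; total volume = 0.03693 L, so [C6H5NH3+] = 0.003816/0.03693 = 0.1033 M.
Ka(C6H5NH3+) = Kw/Kb = 1.0e-14 / 4.3 x 10^-10 = 2.33e-5.
[H^+] = sqrt(Ka x [C6H5NH3+]) = sqrt(2.33e-5 x 0.1033) = 0.00155 M.
pH = -log(0.00155) = 2.81.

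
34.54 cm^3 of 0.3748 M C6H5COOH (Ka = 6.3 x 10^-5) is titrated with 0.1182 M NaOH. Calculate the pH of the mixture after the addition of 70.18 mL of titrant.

Initial n(C6H5COOH) = 0.3748 x 0.03454 = 0.01295 mol.
n(NaOH) added = 0.1182 x 0.07018 = 0.008295 mol, converting that many moles of C6H5COOH to C6H5COO-.
Remaining n(C6H5COOH) = 0.004650 mol; n(C6H5COO-) = 0.008295 mol.
By Henderson-Hasselbalch, pH = pKa + log([A^-]/[HA]) = 4.20 + log(0.008295/0.004650) = 4.20 + (+0.25) = 4.45.

4.45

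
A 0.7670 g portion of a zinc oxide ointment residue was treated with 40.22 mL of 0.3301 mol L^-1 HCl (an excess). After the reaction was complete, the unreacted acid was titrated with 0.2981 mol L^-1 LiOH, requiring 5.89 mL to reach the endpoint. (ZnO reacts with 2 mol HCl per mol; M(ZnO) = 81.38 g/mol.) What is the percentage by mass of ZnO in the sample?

Total n(HCl) added = 0.3301 x 0.04022 = 0.01328 mol.
n(LiOH) used = 0.2981 x 0.005890 = 0.001756 mol, which equals the excess n(HCl).
So n(HCl) consumed by the sample = 0.01328 - 0.001756 = 0.01152 mol.
n(ZnO) = 0.01152 / 2 = 0.005760 mol.
mass ZnO = 0.005760 x 81.38 = 0.4688 g, so %ZnO = 0.4688/0.7670 x 100 = 61.1%.

61.1%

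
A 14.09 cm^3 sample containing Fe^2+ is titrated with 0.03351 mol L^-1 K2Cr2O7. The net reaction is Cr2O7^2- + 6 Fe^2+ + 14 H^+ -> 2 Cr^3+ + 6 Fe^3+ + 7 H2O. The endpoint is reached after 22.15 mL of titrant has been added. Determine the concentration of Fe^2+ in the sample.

0.316 M

n(K2Cr2O7) = 0.03351 x 0.02215 = 0.0007422 mol.
From the balanced equation, 1 mol K2Cr2O7 reacts with 6 mol Fe^2+, so n(Fe^2+) = 0.0007422 x 6/1 = 0.004453 mol.
[Fe^2+] = 0.004453 / 0.01409 L = 0.316 M.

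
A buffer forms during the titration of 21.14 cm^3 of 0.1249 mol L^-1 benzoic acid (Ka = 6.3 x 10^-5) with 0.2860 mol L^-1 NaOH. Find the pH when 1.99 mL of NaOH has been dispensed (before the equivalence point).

Initial n(C6H5COOH) = 0.1249 x 0.02114 = 0.002640 mol.
n(NaOH) added = 0.2860 x 0.001990 = 0.0005691 mol, converting that many moles of C6H5COOH to C6H5COO-.
Remaining n(C6H5COOH) = 0.002071 mol; n(C6H5COO-) = 0.0005691 mol.
By Henderson-Hasselbalch, pH = pKa + log([A^-]/[HA]) = 4.20 + log(0.0005691/0.002071) = 4.20 + (-0.56) = 3.64.

3.64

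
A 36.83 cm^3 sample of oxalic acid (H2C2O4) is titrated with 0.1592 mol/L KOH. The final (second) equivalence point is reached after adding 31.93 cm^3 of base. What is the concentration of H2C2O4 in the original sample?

n(KOH) = 0.1592 x 0.03193 = 0.005083 mol.
At the final (second) equivalence point, 2 mol OH^- react per mol H2C2O4, so n(H2C2O4) = 0.005083 / 2 = 0.002542 mol.
[H2C2O4] = 0.002542 / 0.03683 L = 0.0690 M.

0.0690 M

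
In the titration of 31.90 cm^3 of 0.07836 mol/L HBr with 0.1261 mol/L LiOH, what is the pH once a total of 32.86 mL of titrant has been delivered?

n(acid) = 0.07836 x 0.03190 = 0.002500 mol; n(LiOH) added = 0.1261 x 0.03286 = 0.004144 mol.
Base is in excess by 0.004144 - 0.002500 = 0.001644 mol in a total volume of 0.06476 L.
[OH^-] = 0.001644/0.06476 = 0.02539 M, so pOH = 1.60 and pH = 14.00 - 1.60 = 12.40.

12.40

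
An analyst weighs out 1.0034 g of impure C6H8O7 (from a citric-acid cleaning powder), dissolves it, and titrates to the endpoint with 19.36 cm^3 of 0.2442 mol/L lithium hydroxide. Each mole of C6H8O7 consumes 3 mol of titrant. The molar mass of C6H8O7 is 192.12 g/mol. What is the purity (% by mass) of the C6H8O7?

30.2%

n(LiOH) = 0.2442 x 0.01936 = 0.004728 mol.
n(C6H8O7) = 0.004728 / 3 = 0.001576 mol.
mass of C6H8O7 = 0.001576 x 192.12 = 0.3028 g.
% purity = 0.3028 / 1.0034 x 100 = 30.2%.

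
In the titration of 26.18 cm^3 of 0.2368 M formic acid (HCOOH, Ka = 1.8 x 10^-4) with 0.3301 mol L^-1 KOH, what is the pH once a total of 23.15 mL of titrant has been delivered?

n(acid) = 0.2368 x 0.02618 = 0.006199 mol; n(KOH) added = 0.3301 x 0.02315 = 0.007642 mol.
Base is in excess by 0.007642 - 0.006199 = 0.001442 mol in a total volume of 0.04933 L.
[OH^-] = 0.001442/0.04933 = 0.02924 M, so pOH = 1.53 and pH = 14.00 - 1.53 = 12.47.

12.47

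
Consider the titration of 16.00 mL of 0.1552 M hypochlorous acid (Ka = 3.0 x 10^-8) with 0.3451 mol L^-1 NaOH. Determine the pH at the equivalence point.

n(HClO) = 0.1552 x 0.01600 = 0.002483 mol; V(NaOH) at equivalence = 0.002483/0.3451 = 0.007196 L.
At equivalence all the acid is converted to ClO-; total volume = 0.01600 + 0.007196 = 0.02320 L, so [ClO-] = 0.002483/0.02320 = 0.1071 M.
Kb = Kw/Ka = 1.0e-14 / 3.0 x 10^-8 = 3.33e-7.
[OH^-] = sqrt(Kb x [ClO-]) = sqrt(3.33e-7 x 0.1071) = 0.000189 M.
pOH = 3.72, so pH = 14.00 - 3.72 = 10.28.

10.28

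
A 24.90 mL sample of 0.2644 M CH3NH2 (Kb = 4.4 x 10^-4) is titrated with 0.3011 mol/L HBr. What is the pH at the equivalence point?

5.75

n(CH3NH2) = 0.2644 x 0.02490 = 0.006584 mol; V(HBr) at equivalence = 0.006584/0.3011 = 0.02187 L.
At equivalence the base is fully converted to CH3NH3+; total volume = 0.04677 L, so [CH3NH3+] = 0.006584/0.04677 = 0.1408 M.
Ka(CH3NH3+) = Kw/Kb = 1.0e-14 / 4.4 x 10^-4 = 2.27e-11.
[H^+] = sqrt(Ka x [CH3NH3+]) = sqrt(2.27e-11 x 0.1408) = 1.79e-6 M.
pH = -log(1.79e-6) = 5.75.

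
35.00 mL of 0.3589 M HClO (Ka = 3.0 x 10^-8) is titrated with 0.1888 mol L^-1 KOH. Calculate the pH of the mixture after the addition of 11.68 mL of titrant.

Initial n(HClO) = 0.3589 x 0.03500 = 0.01256 mol.
n(KOH) added = 0.1888 x 0.01168 = 0.002205 mol, converting that many moles of HClO to ClO-.
Remaining n(HClO) = 0.01036 mol; n(ClO-) = 0.002205 mol.
By Henderson-Hasselbalch, pH = pKa + log([A^-]/[HA]) = 7.52 + log(0.002205/0.01036) = 7.52 + (-0.67) = 6.85.

6.85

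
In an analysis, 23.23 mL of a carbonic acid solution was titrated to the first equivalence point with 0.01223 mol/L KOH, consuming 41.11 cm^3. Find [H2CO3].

0.0216 M

n(KOH) = 0.01223 x 0.04111 = 0.0005028 mol.
At the first equivalence point, 1 mol OH^- react per mol H2CO3, so n(H2CO3) = 0.0005028 / 1 = 0.0005028 mol.
[H2CO3] = 0.0005028 / 0.02323 L = 0.0216 M.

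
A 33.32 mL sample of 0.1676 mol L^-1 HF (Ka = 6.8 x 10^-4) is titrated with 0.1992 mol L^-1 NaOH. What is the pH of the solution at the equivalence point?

n(HF) = 0.1676 x 0.03332 = 0.005584 mol; V(NaOH) at equivalence = 0.005584/0.1992 = 0.02803 L.
At equivalence all the acid is converted to F-; total volume = 0.03332 + 0.02803 = 0.06135 L, so [F-] = 0.005584/0.06135 = 0.09102 M.
Kb = Kw/Ka = 1.0e-14 / 6.8 x 10^-4 = 1.47e-11.
[OH^-] = sqrt(Kb x [F-]) = sqrt(1.47e-11 x 0.09102) = 1.16e-6 M.
pOH = 5.94, so pH = 14.00 - 5.94 = 8.06.

8.06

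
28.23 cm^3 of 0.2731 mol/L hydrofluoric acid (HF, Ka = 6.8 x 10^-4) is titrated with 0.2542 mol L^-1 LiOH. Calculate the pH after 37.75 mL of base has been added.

n(acid) = 0.2731 x 0.02823 = 0.007710 mol; n(LiOH) added = 0.2542 x 0.03775 = 0.009596 mol.
Base is in excess by 0.009596 - 0.007710 = 0.001886 mol in a total volume of 0.06598 L.
[OH^-] = 0.001886/0.06598 = 0.02859 M, so pOH = 1.54 and pH = 14.00 - 1.54 = 12.46.

12.46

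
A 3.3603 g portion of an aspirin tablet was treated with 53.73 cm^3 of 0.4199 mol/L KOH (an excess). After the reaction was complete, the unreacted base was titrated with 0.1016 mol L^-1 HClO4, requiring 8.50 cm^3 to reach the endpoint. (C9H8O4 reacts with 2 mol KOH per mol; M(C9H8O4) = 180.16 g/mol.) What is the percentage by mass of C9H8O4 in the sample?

58.2%

Total n(KOH) added = 0.4199 x 0.05373 = 0.02256 mol.
n(HClO4) used = 0.1016 x 0.008500 = 0.0008636 mol, which equals the excess n(KOH).
So n(KOH) consumed by the sample = 0.02256 - 0.0008636 = 0.02170 mol.
n(C9H8O4) = 0.02170 / 2 = 0.01085 mol.
mass C9H8O4 = 0.01085 x 180.16 = 1.955 g, so %C9H8O4 = 1.955/3.3603 x 100 = 58.2%.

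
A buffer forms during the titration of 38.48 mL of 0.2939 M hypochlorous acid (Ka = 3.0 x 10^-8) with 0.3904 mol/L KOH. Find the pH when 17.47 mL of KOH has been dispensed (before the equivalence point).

7.70

Initial n(HClO) = 0.2939 x 0.03848 = 0.01131 mol.
n(KOH) added = 0.3904 x 0.01747 = 0.006820 mol, converting that many moles of HClO to ClO-.
Remaining n(HClO) = 0.004489 mol; n(ClO-) = 0.006820 mol.
By Henderson-Hasselbalch, pH = pKa + log([A^-]/[HA]) = 7.52 + log(0.006820/0.004489) = 7.52 + (+0.18) = 7.70.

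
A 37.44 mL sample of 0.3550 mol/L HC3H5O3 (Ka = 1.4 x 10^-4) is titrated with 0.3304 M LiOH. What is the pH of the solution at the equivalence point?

8.54

n(HC3H5O3) = 0.3550 x 0.03744 = 0.01329 mol; V(LiOH) at equivalence = 0.01329/0.3304 = 0.04023 L.
At equivalence all the acid is converted to C3H5O3-; total volume = 0.03744 + 0.04023 = 0.07767 L, so [C3H5O3-] = 0.01329/0.07767 = 0.1711 M.
Kb = Kw/Ka = 1.0e-14 / 1.4 x 10^-4 = 7.14e-11.
[OH^-] = sqrt(Kb x [C3H5O3-]) = sqrt(7.14e-11 x 0.1711) = 3.50e-6 M.
pOH = 5.46, so pH = 14.00 - 5.46 = 8.54.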